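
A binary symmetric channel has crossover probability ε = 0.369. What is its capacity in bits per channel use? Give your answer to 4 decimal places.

0.0501 bits

Binary symmetric channel: C = 1 − h₂(ε) where h₂ is the binary entropy function.
h₂(0.369) = −0.369·log₂0.369 − 0.631·log₂0.631 = 0.9499.
C = 1 − 0.9499 = 0.0501 bits per channel use.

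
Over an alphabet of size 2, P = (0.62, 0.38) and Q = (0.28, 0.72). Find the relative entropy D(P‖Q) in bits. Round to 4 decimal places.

0.3607 bits

D(P‖Q) = Σ p·log₂(p/q).
  0.62·log₂(0.62/0.28) = 0.71104
  0.38·log₂(0.38/0.72) = -0.35036
D(P‖Q) = 0.3607 bits.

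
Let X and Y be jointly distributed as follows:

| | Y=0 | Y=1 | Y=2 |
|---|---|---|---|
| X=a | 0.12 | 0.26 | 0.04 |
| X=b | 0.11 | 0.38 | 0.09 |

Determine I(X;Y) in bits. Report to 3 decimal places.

Marginals: p(X) = (0.4200, 0.5800), p(Y) = (0.2300, 0.6400, 0.1300).
I(X;Y) = H(X) + H(Y) − H(X,Y).
H(X) = 0.9815, H(Y) = 1.2824, H(X,Y) = 2.2515.
I(X;Y) = 0.9815 + 1.2824 − 2.2515 = 0.012 bits.

0.012 bits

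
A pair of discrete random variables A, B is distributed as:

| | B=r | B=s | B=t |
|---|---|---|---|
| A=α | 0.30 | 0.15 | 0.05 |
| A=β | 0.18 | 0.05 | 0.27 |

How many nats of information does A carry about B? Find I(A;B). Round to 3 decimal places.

Marginals: p(A) = (0.5000, 0.5000), p(B) = (0.4800, 0.2000, 0.3200).
I(A;B) = Σ p(x,y)·ln[p(x,y)/(p(x)p(y))].
  (α,r): 0.30·ln(1.2500) = 0.0669
  (α,s): 0.15·ln(1.5000) = 0.0608
  (α,t): 0.05·ln(0.3125) = -0.0582
  (β,r): 0.18·ln(0.7500) = -0.0518
  (β,s): 0.05·ln(0.5000) = -0.0347
  (β,t): 0.27·ln(1.6875) = 0.1413
Sum = 0.124 nats.

0.124 nats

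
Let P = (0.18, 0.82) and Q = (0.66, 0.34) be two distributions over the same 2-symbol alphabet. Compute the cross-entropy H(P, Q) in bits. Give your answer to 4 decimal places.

1.3841 bits

H(P,Q) = −Σ p·log₂ q.
  −0.18·log₂(0.66) = 0.10790
  −0.82·log₂(0.34) = 1.27624
H(P,Q) = 1.3841 bits.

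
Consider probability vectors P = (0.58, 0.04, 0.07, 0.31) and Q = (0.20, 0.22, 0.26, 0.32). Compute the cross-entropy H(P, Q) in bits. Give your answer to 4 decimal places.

2.0797 bits

H(P,Q) = −Σ p·log₂ q.
  −0.58·log₂(0.20) = 1.34672
  −0.04·log₂(0.22) = 0.08738
  −0.07·log₂(0.26) = 0.13604
  −0.31·log₂(0.32) = 0.50960
H(P,Q) = 2.0797 bits.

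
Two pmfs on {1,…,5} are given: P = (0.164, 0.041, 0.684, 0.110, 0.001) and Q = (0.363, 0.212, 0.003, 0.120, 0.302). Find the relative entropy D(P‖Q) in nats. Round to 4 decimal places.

D(P‖Q) = Σ p·ln(p/q).
  0.164·ln(0.164/0.363) = -0.13030
  0.041·ln(0.041/0.212) = -0.06736
  0.684·ln(0.684/0.003) = 3.71367
  0.110·ln(0.110/0.120) = -0.00957
  0.001·ln(0.001/0.302) = -0.00571
D(P‖Q) = 3.5007 nats.

3.5007 nats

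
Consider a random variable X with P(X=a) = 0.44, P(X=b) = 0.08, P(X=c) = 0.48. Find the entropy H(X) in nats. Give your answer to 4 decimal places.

H(X) = −Σ p·ln p.
  −(0.44)·ln(0.44) = 0.36123
  −(0.08)·ln(0.08) = 0.20206
  −(0.48)·ln(0.48) = 0.35231
Sum: 0.36123 + 0.20206 + 0.35231 = 0.9156 nats.

0.9156 nats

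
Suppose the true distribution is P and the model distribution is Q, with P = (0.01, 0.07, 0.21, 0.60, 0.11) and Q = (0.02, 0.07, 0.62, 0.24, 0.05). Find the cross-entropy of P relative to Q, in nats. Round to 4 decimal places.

1.5115 nats

H(P,Q) = −Σ p·ln q.
  −0.01·ln(0.02) = 0.03912
  −0.07·ln(0.07) = 0.18615
  −0.21·ln(0.62) = 0.10039
  −0.60·ln(0.24) = 0.85627
  −0.11·ln(0.05) = 0.32953
H(P,Q) = 1.5115 nats.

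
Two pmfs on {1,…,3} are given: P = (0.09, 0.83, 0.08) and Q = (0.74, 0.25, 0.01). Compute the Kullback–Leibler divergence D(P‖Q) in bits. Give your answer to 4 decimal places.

1.4033 bits

D(P‖Q) = Σ p·log₂(p/q).
  0.09·log₂(0.09/0.74) = -0.27356
  0.83·log₂(0.83/0.25) = 1.43688
  0.08·log₂(0.08/0.01) = 0.24000
D(P‖Q) = 1.4033 bits.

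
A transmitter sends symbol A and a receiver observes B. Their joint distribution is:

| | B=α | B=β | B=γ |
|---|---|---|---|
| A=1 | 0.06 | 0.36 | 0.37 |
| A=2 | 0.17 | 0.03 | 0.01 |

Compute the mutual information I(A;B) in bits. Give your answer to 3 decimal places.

Marginals: p(A) = (0.7900, 0.2100), p(B) = (0.2300, 0.3900, 0.3800).
I(A;B) = H(A) + H(B) − H(A,B).
H(A) = 0.7415, H(B) = 1.5479, H(A,B) = 1.9577.
I(A;B) = 0.7415 + 1.5479 − 1.9577 = 0.332 bits.

0.332 bits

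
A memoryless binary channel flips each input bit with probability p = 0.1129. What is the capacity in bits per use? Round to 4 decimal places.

0.4914 bits

Binary symmetric channel: C = 1 − h₂(ε) where h₂ is the binary entropy function.
h₂(0.1129) = −0.1129·log₂0.1129 − 0.8871·log₂0.8871 = 0.5086.
C = 1 − 0.5086 = 0.4914 bits per channel use.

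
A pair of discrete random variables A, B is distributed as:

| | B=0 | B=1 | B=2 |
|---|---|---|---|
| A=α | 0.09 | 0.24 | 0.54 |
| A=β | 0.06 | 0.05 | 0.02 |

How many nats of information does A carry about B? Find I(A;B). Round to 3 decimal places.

Marginals: p(A) = (0.8700, 0.1300), p(B) = (0.1500, 0.2900, 0.5600).
I(A;B) = H(A) + H(B) − H(A,B).
H(A) = 0.3864, H(B) = 0.9682, H(A,B) = 1.2888.
I(A;B) = 0.3864 + 0.9682 − 1.2888 = 0.066 nats.

0.066 nats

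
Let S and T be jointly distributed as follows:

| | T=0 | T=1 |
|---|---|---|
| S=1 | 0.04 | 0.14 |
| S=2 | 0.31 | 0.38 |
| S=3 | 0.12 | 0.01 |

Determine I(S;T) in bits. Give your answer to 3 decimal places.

Marginals: p(S) = (0.1800, 0.6900, 0.1300), p(T) = (0.4700, 0.5300).
I(S;T) = Σ p(x,y)·log₂[p(x,y)/(p(x)p(y))].
  (1,0): 0.04·log₂(0.4728) = -0.0432
  (1,1): 0.14·log₂(1.4675) = 0.0775
  (2,0): 0.31·log₂(0.9559) = -0.0202
  (2,1): 0.38·log₂(1.0391) = 0.0210
  (3,0): 0.12·log₂(1.9640) = 0.1169
  (3,1): 0.01·log₂(0.1451) = -0.0278
Sum = 0.124 bits.

0.124 bits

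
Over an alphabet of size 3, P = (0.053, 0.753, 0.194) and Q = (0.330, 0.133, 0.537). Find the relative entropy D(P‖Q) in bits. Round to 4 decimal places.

1.4586 bits

D(P‖Q) = Σ p·log₂(p/q).
  0.053·log₂(0.053/0.330) = -0.13984
  0.753·log₂(0.753/0.133) = 1.88342
  0.194·log₂(0.194/0.537) = -0.28496
D(P‖Q) = 1.4586 bits.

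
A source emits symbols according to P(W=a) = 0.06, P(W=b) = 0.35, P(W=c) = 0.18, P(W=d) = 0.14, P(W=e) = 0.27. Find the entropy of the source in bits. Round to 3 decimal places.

2.126 bits

H(W) = −Σ p·log₂ p.
  −(0.06)·log₂(0.06) = 0.2435
  −(0.35)·log₂(0.35) = 0.5301
  −(0.18)·log₂(0.18) = 0.4453
  −(0.14)·log₂(0.14) = 0.3971
  −(0.27)·log₂(0.27) = 0.5100
Sum: 0.2435 + 0.5301 + 0.4453 + 0.3971 + 0.5100 = 2.126 bits.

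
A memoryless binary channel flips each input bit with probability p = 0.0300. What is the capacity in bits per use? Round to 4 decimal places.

0.8056 bits

Binary symmetric channel: C = 1 − h₂(ε) where h₂ is the binary entropy function.
h₂(0.0300) = −0.0300·log₂0.0300 − 0.9700·log₂0.9700 = 0.1944.
C = 1 − 0.1944 = 0.8056 bits per channel use.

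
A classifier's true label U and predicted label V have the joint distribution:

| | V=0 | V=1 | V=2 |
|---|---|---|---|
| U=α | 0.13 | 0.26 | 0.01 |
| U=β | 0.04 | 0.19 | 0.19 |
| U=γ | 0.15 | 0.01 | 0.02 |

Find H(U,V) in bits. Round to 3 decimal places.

H(U,V) = −Σ p(x,y)·log₂ p(x,y) over all 9 cells.
  cell (α,0): −0.13·log₂0.13 = 0.3826
  cell (α,1): −0.26·log₂0.26 = 0.5053
  cell (α,2): −0.01·log₂0.01 = 0.0664
  cell (β,0): −0.04·log₂0.04 = 0.1858
  cell (β,1): −0.19·log₂0.19 = 0.4552
  cell (β,2): −0.19·log₂0.19 = 0.4552
  cell (γ,0): −0.15·log₂0.15 = 0.4105
  cell (γ,1): −0.01·log₂0.01 = 0.0664
  cell (γ,2): −0.02·log₂0.02 = 0.1129
Sum = 2.640 bits.

2.640 bits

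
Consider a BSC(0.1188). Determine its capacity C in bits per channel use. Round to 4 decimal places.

Binary symmetric channel: C = 1 − h₂(ε) where h₂ is the binary entropy function.
h₂(0.1188) = −0.1188·log₂0.1188 − 0.8812·log₂0.8812 = 0.5259.
C = 1 − 0.5259 = 0.4741 bits per channel use.

0.4741 bits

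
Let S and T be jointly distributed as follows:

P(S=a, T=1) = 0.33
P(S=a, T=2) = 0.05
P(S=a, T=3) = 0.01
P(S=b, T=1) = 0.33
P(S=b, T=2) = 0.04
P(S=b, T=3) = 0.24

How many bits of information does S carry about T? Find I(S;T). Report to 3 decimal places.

0.155 bits

Marginals: p(S) = (0.3900, 0.6100), p(T) = (0.6600, 0.0900, 0.2500).
I(S;T) = H(S) + H(T) − H(S,T).
H(S) = 0.9648, H(T) = 1.2083, H(S,T) = 2.0181.
I(S;T) = 0.9648 + 1.2083 − 2.0181 = 0.155 bits.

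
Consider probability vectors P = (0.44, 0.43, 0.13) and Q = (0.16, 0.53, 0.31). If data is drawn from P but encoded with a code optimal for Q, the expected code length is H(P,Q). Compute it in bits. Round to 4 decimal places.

H(P,Q) = −Σ p·log₂ q.
  −0.44·log₂(0.16) = 1.16330
  −0.43·log₂(0.53) = 0.39385
  −0.13·log₂(0.31) = 0.21966
H(P,Q) = 1.7768 bits.

1.7768 bits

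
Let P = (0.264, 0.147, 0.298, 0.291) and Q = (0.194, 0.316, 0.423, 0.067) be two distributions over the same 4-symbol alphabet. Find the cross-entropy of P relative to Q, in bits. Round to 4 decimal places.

2.3736 bits

H(P,Q) = −Σ p·log₂ q.
  −0.264·log₂(0.194) = 0.62459
  −0.147·log₂(0.316) = 0.24431
  −0.298·log₂(0.423) = 0.36990
  −0.291·log₂(0.067) = 1.13481
H(P,Q) = 2.3736 bits.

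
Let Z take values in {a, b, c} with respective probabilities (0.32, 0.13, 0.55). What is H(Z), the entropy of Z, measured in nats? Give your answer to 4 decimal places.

0.9587 nats

H(Z) = −Σ p·ln p.
  −(0.32)·ln(0.32) = 0.36462
  −(0.13)·ln(0.13) = 0.26523
  −(0.55)·ln(0.55) = 0.32881
Sum: 0.36462 + 0.26523 + 0.32881 = 0.9587 nats.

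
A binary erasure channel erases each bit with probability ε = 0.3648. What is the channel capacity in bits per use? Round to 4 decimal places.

Binary erasure channel: capacity C = 1 − ε.
C = 1 − 0.3648 = 0.6352 bits per channel use.

0.6352 bits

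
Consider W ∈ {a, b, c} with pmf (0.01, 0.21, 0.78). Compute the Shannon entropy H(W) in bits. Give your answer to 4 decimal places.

0.8189 bits

H(W) = −Σ p·log₂ p.
  −(0.01)·log₂(0.01) = 0.06644
  −(0.21)·log₂(0.21) = 0.47282
  −(0.78)·log₂(0.78) = 0.27959
Sum: 0.06644 + 0.47282 + 0.27959 = 0.8189 bits.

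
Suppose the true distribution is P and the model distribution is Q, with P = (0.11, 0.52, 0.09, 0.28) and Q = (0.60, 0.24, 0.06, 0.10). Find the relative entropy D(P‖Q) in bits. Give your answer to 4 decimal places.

D(P‖Q) = Σ p·log₂(p/q).
  0.11·log₂(0.11/0.60) = -0.26922
  0.52·log₂(0.52/0.24) = 0.58005
  0.09·log₂(0.09/0.06) = 0.05265
  0.28·log₂(0.28/0.10) = 0.41592
D(P‖Q) = 0.7794 bits.

0.7794 bits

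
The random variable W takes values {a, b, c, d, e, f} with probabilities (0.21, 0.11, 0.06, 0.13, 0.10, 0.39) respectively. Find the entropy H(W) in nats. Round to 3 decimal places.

H(W) = −Σ p·ln p.
  −(0.21)·ln(0.21) = 0.3277
  −(0.11)·ln(0.11) = 0.2428
  −(0.06)·ln(0.06) = 0.1688
  −(0.13)·ln(0.13) = 0.2652
  −(0.10)·ln(0.10) = 0.2303
  −(0.39)·ln(0.39) = 0.3672
Sum: 0.3277 + 0.2428 + 0.1688 + 0.2652 + 0.2303 + 0.3672 = 1.602 nats.

1.602 nats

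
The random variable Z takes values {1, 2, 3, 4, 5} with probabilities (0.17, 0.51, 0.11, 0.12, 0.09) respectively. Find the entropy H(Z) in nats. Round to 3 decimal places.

1.359 nats

H(Z) = −Σ p·ln p.
  −(0.17)·ln(0.17) = 0.3012
  −(0.51)·ln(0.51) = 0.3434
  −(0.11)·ln(0.11) = 0.2428
  −(0.12)·ln(0.12) = 0.2544
  −(0.09)·ln(0.09) = 0.2167
Sum: 0.3012 + 0.3434 + 0.2428 + 0.2544 + 0.2167 = 1.359 nats.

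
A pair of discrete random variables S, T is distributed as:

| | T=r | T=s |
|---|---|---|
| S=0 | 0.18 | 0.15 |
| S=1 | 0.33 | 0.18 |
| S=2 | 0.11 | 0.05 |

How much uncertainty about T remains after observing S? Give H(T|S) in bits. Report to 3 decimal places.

0.949 bits

Marginals: p(S) = (0.3300, 0.5100, 0.1600), p(T) = (0.6200, 0.3800).
H(T|S) = Σ p(S) · H(T|S=·).
  S=0: p=0.3300, H(T|S=0) = 0.9940
  S=1: p=0.5100, H(T|S=1) = 0.9367
  S=2: p=0.1600, H(T|S=2) = 0.8960
Weighted sum = 0.949 bits.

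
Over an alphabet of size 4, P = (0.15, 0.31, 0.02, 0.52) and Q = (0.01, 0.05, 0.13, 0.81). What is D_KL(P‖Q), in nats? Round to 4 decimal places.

0.7039 nats

D(P‖Q) = Σ p·ln(p/q).
  0.15·ln(0.15/0.01) = 0.40621
  0.31·ln(0.31/0.05) = 0.56561
  0.02·ln(0.02/0.13) = -0.03744
  0.52·ln(0.52/0.81) = -0.23047
D(P‖Q) = 0.7039 nats.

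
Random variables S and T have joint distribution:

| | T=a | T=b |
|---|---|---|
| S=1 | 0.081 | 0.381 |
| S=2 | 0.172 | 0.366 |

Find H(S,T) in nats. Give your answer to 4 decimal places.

H(S,T) = −Σ p(x,y)·ln p(x,y) over all 4 cells.
  cell (1,a): −0.081·ln0.081 = 0.20358
  cell (1,b): −0.381·ln0.381 = 0.36765
  cell (2,a): −0.172·ln0.172 = 0.30276
  cell (2,b): −0.366·ln0.366 = 0.36787
Sum = 1.2419 nats.

1.2419 nats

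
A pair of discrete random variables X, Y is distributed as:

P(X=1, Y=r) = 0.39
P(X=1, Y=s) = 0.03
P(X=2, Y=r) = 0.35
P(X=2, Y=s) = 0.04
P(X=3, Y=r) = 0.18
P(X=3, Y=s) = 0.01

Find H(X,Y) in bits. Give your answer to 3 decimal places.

H(X,Y) = −Σ p(x,y)·log₂ p(x,y) over all 6 cells.
  cell (1,r): −0.39·log₂0.39 = 0.5298
  cell (1,s): −0.03·log₂0.03 = 0.1518
  cell (2,r): −0.35·log₂0.35 = 0.5301
  cell (2,s): −0.04·log₂0.04 = 0.1858
  cell (3,r): −0.18·log₂0.18 = 0.4453
  cell (3,s): −0.01·log₂0.01 = 0.0664
Sum = 1.909 bits.

1.909 bits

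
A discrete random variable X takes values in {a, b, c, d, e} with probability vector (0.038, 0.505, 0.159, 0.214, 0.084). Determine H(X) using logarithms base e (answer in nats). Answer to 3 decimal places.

H(X) = −Σ p·ln p.
  −(0.038)·ln(0.038) = 0.1243
  −(0.505)·ln(0.505) = 0.3450
  −(0.159)·ln(0.159) = 0.2924
  −(0.214)·ln(0.214) = 0.3299
  −(0.084)·ln(0.084) = 0.2081
Sum: 0.1243 + 0.3450 + 0.2924 + 0.3299 + 0.2081 = 1.300 nats.

1.300 nats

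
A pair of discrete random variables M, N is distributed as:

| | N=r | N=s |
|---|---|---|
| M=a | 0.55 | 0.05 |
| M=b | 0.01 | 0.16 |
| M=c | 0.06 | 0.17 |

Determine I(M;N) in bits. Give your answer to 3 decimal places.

Marginals: p(M) = (0.6000, 0.1700, 0.2300), p(N) = (0.6200, 0.3800).
I(M;N) = H(M) + H(N) − H(M,N).
H(M) = 1.3644, H(N) = 0.9580, H(M,N) = 1.8580.
I(M;N) = 1.3644 + 0.9580 − 1.8580 = 0.464 bits.

0.464 bits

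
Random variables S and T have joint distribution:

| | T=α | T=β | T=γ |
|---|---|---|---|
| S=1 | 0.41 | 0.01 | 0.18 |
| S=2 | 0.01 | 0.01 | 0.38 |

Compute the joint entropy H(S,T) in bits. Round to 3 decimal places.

1.702 bits

H(S,T) = −Σ p(x,y)·log₂ p(x,y) over all 6 cells.
  cell (1,α): −0.41·log₂0.41 = 0.5274
  cell (1,β): −0.01·log₂0.01 = 0.0664
  cell (1,γ): −0.18·log₂0.18 = 0.4453
  cell (2,α): −0.01·log₂0.01 = 0.0664
  cell (2,β): −0.01·log₂0.01 = 0.0664
  cell (2,γ): −0.38·log₂0.38 = 0.5305
Sum = 1.702 bits.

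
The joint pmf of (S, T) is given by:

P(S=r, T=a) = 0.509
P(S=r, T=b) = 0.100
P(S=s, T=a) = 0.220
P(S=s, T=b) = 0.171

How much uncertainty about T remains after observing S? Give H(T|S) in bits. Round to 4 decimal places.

Marginals: p(S) = (0.6090, 0.3910), p(T) = (0.7290, 0.2710).
H(T|S) = Σ p(S) · H(T|S=·).
  S=r: p=0.6090, H(T|S=r) = 0.6443
  S=s: p=0.3910, H(T|S=s) = 0.9886
Weighted sum = 0.7789 bits.

0.7789 bits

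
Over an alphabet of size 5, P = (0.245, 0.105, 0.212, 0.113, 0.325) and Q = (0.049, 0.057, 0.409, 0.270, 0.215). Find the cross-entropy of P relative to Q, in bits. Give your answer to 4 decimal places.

H(P,Q) = −Σ p·log₂ q.
  −0.245·log₂(0.049) = 1.06601
  −0.105·log₂(0.057) = 0.43395
  −0.212·log₂(0.409) = 0.27344
  −0.113·log₂(0.270) = 0.21345
  −0.325·log₂(0.215) = 0.72072
H(P,Q) = 2.7076 bits.

2.7076 bits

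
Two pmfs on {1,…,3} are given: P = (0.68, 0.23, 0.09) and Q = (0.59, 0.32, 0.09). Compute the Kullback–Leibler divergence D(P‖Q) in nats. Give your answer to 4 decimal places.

0.0206 nats

D(P‖Q) = Σ p·ln(p/q).
  0.68·ln(0.68/0.59) = 0.09654
  0.23·ln(0.23/0.32) = -0.07596
  0.09·ln(0.09/0.09) = 0.00000
D(P‖Q) = 0.0206 nats.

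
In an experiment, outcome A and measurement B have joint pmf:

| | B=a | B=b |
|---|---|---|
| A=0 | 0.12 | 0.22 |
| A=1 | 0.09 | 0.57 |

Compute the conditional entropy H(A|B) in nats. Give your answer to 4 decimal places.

0.6107 nats

Marginals: p(A) = (0.3400, 0.6600), p(B) = (0.2100, 0.7900).
H(A|B) = Σ p(B) · H(A|B=·).
  B=a: p=0.2100, H(A|B=a) = 0.6829
  B=b: p=0.7900, H(A|B=b) = 0.5915
Weighted sum = 0.6107 nats.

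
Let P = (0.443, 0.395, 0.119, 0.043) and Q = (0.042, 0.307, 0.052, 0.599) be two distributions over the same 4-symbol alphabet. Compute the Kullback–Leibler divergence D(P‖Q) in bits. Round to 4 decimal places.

D(P‖Q) = Σ p·log₂(p/q).
  0.443·log₂(0.443/0.042) = 1.50569
  0.395·log₂(0.395/0.307) = 0.14363
  0.119·log₂(0.119/0.052) = 0.14213
  0.043·log₂(0.043/0.599) = -0.16341
D(P‖Q) = 1.6280 bits.

1.6280 bits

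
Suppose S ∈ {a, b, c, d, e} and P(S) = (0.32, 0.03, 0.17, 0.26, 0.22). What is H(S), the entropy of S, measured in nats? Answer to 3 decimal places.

H(S) = −Σ p·ln p.
  −(0.32)·ln(0.32) = 0.3646
  −(0.03)·ln(0.03) = 0.1052
  −(0.17)·ln(0.17) = 0.3012
  −(0.26)·ln(0.26) = 0.3502
  −(0.22)·ln(0.22) = 0.3331
Sum: 0.3646 + 0.1052 + 0.3012 + 0.3502 + 0.3331 = 1.454 nats.

1.454 nats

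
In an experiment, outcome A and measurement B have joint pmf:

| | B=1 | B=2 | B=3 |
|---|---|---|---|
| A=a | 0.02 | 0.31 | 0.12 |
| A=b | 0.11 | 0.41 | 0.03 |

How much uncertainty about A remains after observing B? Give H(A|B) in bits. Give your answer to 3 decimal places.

Marginals: p(A) = (0.4500, 0.5500), p(B) = (0.1300, 0.7200, 0.1500).
H(A|B) = Σ p(B) · H(A|B=·).
  B=1: p=0.1300, H(A|B=1) = 0.6194
  B=2: p=0.7200, H(A|B=2) = 0.9860
  B=3: p=0.1500, H(A|B=3) = 0.7219
Weighted sum = 0.899 bits.

0.899 bits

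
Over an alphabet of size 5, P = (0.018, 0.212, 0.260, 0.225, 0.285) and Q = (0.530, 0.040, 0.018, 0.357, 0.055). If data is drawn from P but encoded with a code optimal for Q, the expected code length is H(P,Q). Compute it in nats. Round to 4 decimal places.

H(P,Q) = −Σ p·ln q.
  −0.018·ln(0.530) = 0.01143
  −0.212·ln(0.040) = 0.68240
  −0.260·ln(0.018) = 1.04452
  −0.225·ln(0.357) = 0.23175
  −0.285·ln(0.055) = 0.82662
H(P,Q) = 2.7967 nats.

2.7967 nats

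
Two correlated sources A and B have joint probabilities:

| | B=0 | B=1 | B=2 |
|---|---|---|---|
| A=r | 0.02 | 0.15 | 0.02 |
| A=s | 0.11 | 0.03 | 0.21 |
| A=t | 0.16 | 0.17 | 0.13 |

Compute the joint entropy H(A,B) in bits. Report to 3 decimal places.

2.851 bits

H(A,B) = −Σ p(x,y)·log₂ p(x,y) over all 9 cells.
  cell (r,0): −0.02·log₂0.02 = 0.1129
  cell (r,1): −0.15·log₂0.15 = 0.4105
  cell (r,2): −0.02·log₂0.02 = 0.1129
  cell (s,0): −0.11·log₂0.11 = 0.3503
  cell (s,1): −0.03·log₂0.03 = 0.1518
  cell (s,2): −0.21·log₂0.21 = 0.4728
  cell (t,0): −0.16·log₂0.16 = 0.4230
  cell (t,1): −0.17·log₂0.17 = 0.4346
  cell (t,2): −0.13·log₂0.13 = 0.3826
Sum = 2.851 bits.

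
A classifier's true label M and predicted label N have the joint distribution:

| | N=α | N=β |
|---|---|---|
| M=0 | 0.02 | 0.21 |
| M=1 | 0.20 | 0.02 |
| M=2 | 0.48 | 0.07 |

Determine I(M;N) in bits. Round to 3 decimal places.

0.384 bits

Marginals: p(M) = (0.2300, 0.2200, 0.5500), p(N) = (0.7000, 0.3000).
I(M;N) = Σ p(x,y)·log₂[p(x,y)/(p(x)p(y))].
  (0,α): 0.02·log₂(0.1242) = -0.0602
  (0,β): 0.21·log₂(3.0435) = 0.3372
  (1,α): 0.20·log₂(1.2987) = 0.0754
  (1,β): 0.02·log₂(0.3030) = -0.0344
  (2,α): 0.48·log₂(1.2468) = 0.1527
  (2,β): 0.07·log₂(0.4242) = -0.0866
Sum = 0.384 bits.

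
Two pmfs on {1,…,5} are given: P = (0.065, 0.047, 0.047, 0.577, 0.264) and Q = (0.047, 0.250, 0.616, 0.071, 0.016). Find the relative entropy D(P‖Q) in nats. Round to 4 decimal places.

1.7706 nats

D(P‖Q) = Σ p·ln(p/q).
  0.065·ln(0.065/0.047) = 0.02108
  0.047·ln(0.047/0.250) = -0.07855
  0.047·ln(0.047/0.616) = -0.12094
  0.577·ln(0.577/0.071) = 1.20891
  0.264·ln(0.264/0.016) = 0.74009
D(P‖Q) = 1.7706 nats.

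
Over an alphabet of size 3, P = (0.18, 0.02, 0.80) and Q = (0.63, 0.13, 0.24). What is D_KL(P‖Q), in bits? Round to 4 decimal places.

1.0102 bits

D(P‖Q) = Σ p·log₂(p/q).
  0.18·log₂(0.18/0.63) = -0.32532
  0.02·log₂(0.02/0.13) = -0.05401
  0.80·log₂(0.80/0.24) = 1.38957
D(P‖Q) = 1.0102 bits.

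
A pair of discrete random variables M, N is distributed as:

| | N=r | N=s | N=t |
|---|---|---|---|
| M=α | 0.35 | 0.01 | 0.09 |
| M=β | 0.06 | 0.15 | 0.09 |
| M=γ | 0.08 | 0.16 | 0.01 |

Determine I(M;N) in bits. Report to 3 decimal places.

0.368 bits

Marginals: p(M) = (0.4500, 0.3000, 0.2500), p(N) = (0.4900, 0.3200, 0.1900).
I(M;N) = H(M) + H(N) − H(M,N).
H(M) = 1.5395, H(N) = 1.4855, H(M,N) = 2.6569.
I(M;N) = 1.5395 + 1.4855 − 2.6569 = 0.368 bits.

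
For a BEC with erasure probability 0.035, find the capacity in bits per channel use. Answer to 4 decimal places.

0.9650 bits

Binary erasure channel: capacity C = 1 − ε.
C = 1 − 0.035 = 0.9650 bits per channel use.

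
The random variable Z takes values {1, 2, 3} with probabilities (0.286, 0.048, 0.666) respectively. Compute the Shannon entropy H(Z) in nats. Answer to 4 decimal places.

H(Z) = −Σ p·ln p.
  −(0.286)·ln(0.286) = 0.35800
  −(0.048)·ln(0.048) = 0.14575
  −(0.666)·ln(0.666) = 0.27071
Sum: 0.35800 + 0.14575 + 0.27071 = 0.7745 nats.

0.7745 nats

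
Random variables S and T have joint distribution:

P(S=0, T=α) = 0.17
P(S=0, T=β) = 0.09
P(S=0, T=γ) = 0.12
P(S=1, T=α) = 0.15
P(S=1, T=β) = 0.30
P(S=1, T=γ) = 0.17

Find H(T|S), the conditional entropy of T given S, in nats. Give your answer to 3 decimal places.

Chain rule: H(T|S) = H(S,T) − H(S).
Marginals: p(S) = (0.3800, 0.6200), p(T) = (0.3200, 0.3900, 0.2900).
H(S,T) = 1.7194 nats; H(S) = 0.6641 nats.
H(T|S) = 1.7194 − 0.6641 = 1.055 nats.

1.055 nats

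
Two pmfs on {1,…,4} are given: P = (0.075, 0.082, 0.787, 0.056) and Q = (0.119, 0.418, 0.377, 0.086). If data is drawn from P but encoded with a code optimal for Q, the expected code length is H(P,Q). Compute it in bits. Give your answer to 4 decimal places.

H(P,Q) = −Σ p·log₂ q.
  −0.075·log₂(0.119) = 0.23032
  −0.082·log₂(0.418) = 0.10319
  −0.787·log₂(0.377) = 1.10760
  −0.056·log₂(0.086) = 0.19821
H(P,Q) = 1.6393 bits.

1.6393 bits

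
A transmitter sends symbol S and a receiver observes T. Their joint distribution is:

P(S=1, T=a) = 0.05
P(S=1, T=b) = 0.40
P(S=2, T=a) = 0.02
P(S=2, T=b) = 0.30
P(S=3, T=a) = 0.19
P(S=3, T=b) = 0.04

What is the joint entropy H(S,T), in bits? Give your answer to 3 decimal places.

2.020 bits

H(S,T) = −Σ p(x,y)·log₂ p(x,y) over all 6 cells.
  cell (1,a): −0.05·log₂0.05 = 0.2161
  cell (1,b): −0.40·log₂0.40 = 0.5288
  cell (2,a): −0.02·log₂0.02 = 0.1129
  cell (2,b): −0.30·log₂0.30 = 0.5211
  cell (3,a): −0.19·log₂0.19 = 0.4552
  cell (3,b): −0.04·log₂0.04 = 0.1858
Sum = 2.020 bits.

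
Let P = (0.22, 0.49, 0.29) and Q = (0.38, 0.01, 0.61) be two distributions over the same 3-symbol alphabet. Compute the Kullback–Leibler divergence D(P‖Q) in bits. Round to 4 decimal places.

D(P‖Q) = Σ p·log₂(p/q).
  0.22·log₂(0.22/0.38) = -0.17347
  0.49·log₂(0.49/0.01) = 2.75121
  0.29·log₂(0.29/0.61) = -0.31110
D(P‖Q) = 2.2666 bits.

2.2666 bits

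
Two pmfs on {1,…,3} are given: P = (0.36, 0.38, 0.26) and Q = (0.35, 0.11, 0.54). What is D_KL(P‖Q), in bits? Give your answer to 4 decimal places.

D(P‖Q) = Σ p·log₂(p/q).
  0.36·log₂(0.36/0.35) = 0.01463
  0.38·log₂(0.38/0.11) = 0.67963
  0.26·log₂(0.26/0.54) = -0.27416
D(P‖Q) = 0.4201 bits.

0.4201 bits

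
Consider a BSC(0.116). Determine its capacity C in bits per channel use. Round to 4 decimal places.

Binary symmetric channel: C = 1 − h₂(ε) where h₂ is the binary entropy function.
h₂(0.116) = −0.116·log₂0.116 − 0.884·log₂0.884 = 0.5178.
C = 1 − 0.5178 = 0.4822 bits per channel use.

0.4822 bits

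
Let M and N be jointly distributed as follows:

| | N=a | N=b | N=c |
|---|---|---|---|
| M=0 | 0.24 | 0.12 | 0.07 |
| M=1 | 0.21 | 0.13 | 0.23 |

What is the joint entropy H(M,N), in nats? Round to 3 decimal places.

H(M,N) = −Σ p(x,y)·ln p(x,y) over all 6 cells.
  cell (0,a): −0.24·ln0.24 = 0.3425
  cell (0,b): −0.12·ln0.12 = 0.2544
  cell (0,c): −0.07·ln0.07 = 0.1861
  cell (1,a): −0.21·ln0.21 = 0.3277
  cell (1,b): −0.13·ln0.13 = 0.2652
  cell (1,c): −0.23·ln0.23 = 0.3380
Sum = 1.714 nats.

1.714 nats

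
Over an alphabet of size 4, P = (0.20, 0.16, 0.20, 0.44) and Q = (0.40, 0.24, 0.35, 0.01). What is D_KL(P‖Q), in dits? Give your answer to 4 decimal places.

0.5861 dits

D(P‖Q) = Σ p·log₁₀(p/q).
  0.20·log₁₀(0.20/0.40) = -0.06021
  0.16·log₁₀(0.16/0.24) = -0.02817
  0.20·log₁₀(0.20/0.35) = -0.04861
  0.44·log₁₀(0.44/0.01) = 0.72312
D(P‖Q) = 0.5861 dits.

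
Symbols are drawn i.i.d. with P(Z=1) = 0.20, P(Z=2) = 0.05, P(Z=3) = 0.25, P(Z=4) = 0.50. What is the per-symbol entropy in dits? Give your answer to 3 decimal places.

0.506 dits

H(Z) = −Σ p·log₁₀ p.
  −(0.20)·log₁₀(0.20) = 0.1398
  −(0.05)·log₁₀(0.05) = 0.0651
  −(0.25)·log₁₀(0.25) = 0.1505
  −(0.50)·log₁₀(0.50) = 0.1505
Sum: 0.1398 + 0.0651 + 0.1505 + 0.1505 = 0.506 dits.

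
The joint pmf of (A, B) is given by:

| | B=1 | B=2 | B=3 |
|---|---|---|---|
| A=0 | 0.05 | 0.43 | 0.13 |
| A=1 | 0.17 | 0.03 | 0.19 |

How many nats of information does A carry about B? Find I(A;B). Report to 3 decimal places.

0.224 nats

Marginals: p(A) = (0.6100, 0.3900), p(B) = (0.2200, 0.4600, 0.3200).
I(A;B) = Σ p(x,y)·ln[p(x,y)/(p(x)p(y))].
  (0,1): 0.05·ln(0.3726) = -0.0494
  (0,2): 0.43·ln(1.5324) = 0.1835
  (0,3): 0.13·ln(0.6660) = -0.0528
  (1,1): 0.17·ln(1.9814) = 0.1162
  (1,2): 0.03·ln(0.1672) = -0.0537
  (1,3): 0.19·ln(1.5224) = 0.0799
Sum = 0.224 nats.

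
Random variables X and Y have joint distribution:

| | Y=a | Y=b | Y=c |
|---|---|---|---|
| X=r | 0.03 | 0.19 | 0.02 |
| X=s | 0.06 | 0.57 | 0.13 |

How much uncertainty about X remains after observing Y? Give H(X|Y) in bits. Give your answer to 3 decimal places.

0.784 bits

Marginals: p(X) = (0.2400, 0.7600), p(Y) = (0.0900, 0.7600, 0.1500).
H(X|Y) = Σ p(Y) · H(X|Y=·).
  Y=a: p=0.0900, H(X|Y=a) = 0.9183
  Y=b: p=0.7600, H(X|Y=b) = 0.8113
  Y=c: p=0.1500, H(X|Y=c) = 0.5665
Weighted sum = 0.784 bits.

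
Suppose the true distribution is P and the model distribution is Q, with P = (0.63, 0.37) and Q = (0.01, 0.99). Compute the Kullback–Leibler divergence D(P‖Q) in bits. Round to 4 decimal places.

3.2403 bits

D(P‖Q) = Σ p·log₂(p/q).
  0.63·log₂(0.63/0.01) = 3.76569
  0.37·log₂(0.37/0.99) = -0.52536
D(P‖Q) = 3.2403 bits.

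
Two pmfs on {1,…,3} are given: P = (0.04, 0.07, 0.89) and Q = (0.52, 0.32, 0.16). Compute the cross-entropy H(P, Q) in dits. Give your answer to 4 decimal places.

0.7543 dits

H(P,Q) = −Σ p·log₁₀ q.
  −0.04·log₁₀(0.52) = 0.01136
  −0.07·log₁₀(0.32) = 0.03464
  −0.89·log₁₀(0.16) = 0.70833
H(P,Q) = 0.7543 dits.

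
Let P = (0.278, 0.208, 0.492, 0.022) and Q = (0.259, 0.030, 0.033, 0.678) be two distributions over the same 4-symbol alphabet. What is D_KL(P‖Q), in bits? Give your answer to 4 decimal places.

D(P‖Q) = Σ p·log₂(p/q).
  0.278·log₂(0.278/0.259) = 0.02839
  0.208·log₂(0.208/0.030) = 0.58106
  0.492·log₂(0.492/0.033) = 1.91788
  0.022·log₂(0.022/0.678) = -0.10881
D(P‖Q) = 2.4185 bits.

2.4185 bits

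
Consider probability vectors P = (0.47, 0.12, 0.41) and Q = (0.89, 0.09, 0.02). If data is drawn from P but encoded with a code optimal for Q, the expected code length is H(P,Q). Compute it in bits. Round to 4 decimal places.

2.8099 bits

H(P,Q) = −Σ p·log₂ q.
  −0.47·log₂(0.89) = 0.07902
  −0.12·log₂(0.09) = 0.41687
  −0.41·log₂(0.02) = 2.31398
H(P,Q) = 2.8099 bits.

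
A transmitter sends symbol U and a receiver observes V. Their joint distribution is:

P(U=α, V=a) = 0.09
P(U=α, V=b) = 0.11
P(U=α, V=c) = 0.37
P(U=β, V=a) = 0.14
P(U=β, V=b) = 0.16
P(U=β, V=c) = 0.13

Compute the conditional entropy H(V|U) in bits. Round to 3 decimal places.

Chain rule: H(V|U) = H(U,V) − H(U).
Marginals: p(U) = (0.5700, 0.4300), p(V) = (0.2300, 0.2700, 0.5000).
H(U,V) = 2.3964 bits; H(U) = 0.9858 bits.
H(V|U) = 2.3964 − 0.9858 = 1.411 bits.

1.411 bits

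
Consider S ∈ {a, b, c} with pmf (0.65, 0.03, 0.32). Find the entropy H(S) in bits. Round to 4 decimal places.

H(S) = −Σ p·log₂ p.
  −(0.65)·log₂(0.65) = 0.40397
  −(0.03)·log₂(0.03) = 0.15177
  −(0.32)·log₂(0.32) = 0.52603
Sum: 0.40397 + 0.15177 + 0.52603 = 1.0818 bits.

1.0818 bits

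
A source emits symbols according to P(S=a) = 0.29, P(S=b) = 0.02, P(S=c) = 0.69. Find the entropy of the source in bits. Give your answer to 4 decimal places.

1.0002 bits

H(S) = −Σ p·log₂ p.
  −(0.29)·log₂(0.29) = 0.51790
  −(0.02)·log₂(0.02) = 0.11288
  −(0.69)·log₂(0.69) = 0.36938
Sum: 0.51790 + 0.11288 + 0.36938 = 1.0002 bits.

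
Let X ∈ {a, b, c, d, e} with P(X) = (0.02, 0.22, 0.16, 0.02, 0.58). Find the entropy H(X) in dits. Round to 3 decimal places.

H(X) = −Σ p·log₁₀ p.
  −(0.02)·log₁₀(0.02) = 0.0340
  −(0.22)·log₁₀(0.22) = 0.1447
  −(0.16)·log₁₀(0.16) = 0.1273
  −(0.02)·log₁₀(0.02) = 0.0340
  −(0.58)·log₁₀(0.58) = 0.1372
Sum: 0.0340 + 0.1447 + 0.1273 + 0.0340 + 0.1372 = 0.477 dits.

0.477 dits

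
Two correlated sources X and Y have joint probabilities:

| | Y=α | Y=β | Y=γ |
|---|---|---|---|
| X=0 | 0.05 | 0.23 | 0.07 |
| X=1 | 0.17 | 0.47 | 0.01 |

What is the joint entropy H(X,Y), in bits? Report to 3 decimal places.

1.985 bits

H(X,Y) = −Σ p(x,y)·log₂ p(x,y) over all 6 cells.
  cell (0,α): −0.05·log₂0.05 = 0.2161
  cell (0,β): −0.23·log₂0.23 = 0.4877
  cell (0,γ): −0.07·log₂0.07 = 0.2686
  cell (1,α): −0.17·log₂0.17 = 0.4346
  cell (1,β): −0.47·log₂0.47 = 0.5120
  cell (1,γ): −0.01·log₂0.01 = 0.0664
Sum = 1.985 bits.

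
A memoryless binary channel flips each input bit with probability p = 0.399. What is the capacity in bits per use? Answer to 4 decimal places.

0.0296 bits

Binary symmetric channel: C = 1 − h₂(ε) where h₂ is the binary entropy function.
h₂(0.399) = −0.399·log₂0.399 − 0.601·log₂0.601 = 0.9704.
C = 1 − 0.9704 = 0.0296 bits per channel use.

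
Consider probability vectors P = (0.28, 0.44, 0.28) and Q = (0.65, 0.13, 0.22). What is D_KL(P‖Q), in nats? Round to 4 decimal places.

D(P‖Q) = Σ p·ln(p/q).
  0.28·ln(0.28/0.65) = -0.23581
  0.44·ln(0.44/0.13) = 0.53647
  0.28·ln(0.28/0.22) = 0.06753
D(P‖Q) = 0.3682 nats.

0.3682 nats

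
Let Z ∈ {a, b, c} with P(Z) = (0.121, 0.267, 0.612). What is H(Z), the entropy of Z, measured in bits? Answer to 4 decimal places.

1.3109 bits

H(Z) = −Σ p·log₂ p.
  −(0.121)·log₂(0.121) = 0.36868
  −(0.267)·log₂(0.267) = 0.50866
  −(0.612)·log₂(0.612) = 0.43354
Sum: 0.36868 + 0.50866 + 0.43354 = 1.3109 bits.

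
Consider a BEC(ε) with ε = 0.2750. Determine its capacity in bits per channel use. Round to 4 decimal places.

0.7250 bits

Binary erasure channel: capacity C = 1 − ε.
C = 1 − 0.2750 = 0.7250 bits per channel use.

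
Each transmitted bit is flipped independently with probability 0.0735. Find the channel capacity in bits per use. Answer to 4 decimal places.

0.6211 bits

Binary symmetric channel: C = 1 − h₂(ε) where h₂ is the binary entropy function.
h₂(0.0735) = −0.0735·log₂0.0735 − 0.9265·log₂0.9265 = 0.3789.
C = 1 − 0.3789 = 0.6211 bits per channel use.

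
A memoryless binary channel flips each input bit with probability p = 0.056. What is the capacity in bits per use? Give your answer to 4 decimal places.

Binary symmetric channel: C = 1 − h₂(ε) where h₂ is the binary entropy function.
h₂(0.056) = −0.056·log₂0.056 − 0.944·log₂0.944 = 0.3114.
C = 1 − 0.3114 = 0.6886 bits per channel use.

0.6886 bits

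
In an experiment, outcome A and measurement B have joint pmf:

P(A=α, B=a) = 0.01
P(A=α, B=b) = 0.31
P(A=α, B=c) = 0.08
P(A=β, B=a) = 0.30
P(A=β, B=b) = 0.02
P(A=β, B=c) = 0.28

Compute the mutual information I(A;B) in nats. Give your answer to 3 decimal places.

Marginals: p(A) = (0.4000, 0.6000), p(B) = (0.3100, 0.3300, 0.3600).
I(A;B) = H(A) + H(B) − H(A,B).
H(A) = 0.6730, H(B) = 1.0967, H(A,B) = 1.4070.
I(A;B) = 0.6730 + 1.0967 − 1.4070 = 0.363 nats.

0.363 nats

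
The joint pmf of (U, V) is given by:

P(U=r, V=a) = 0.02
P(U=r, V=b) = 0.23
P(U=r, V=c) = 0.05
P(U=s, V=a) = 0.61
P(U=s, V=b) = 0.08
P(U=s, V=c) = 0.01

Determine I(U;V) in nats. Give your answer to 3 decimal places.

0.318 nats

Marginals: p(U) = (0.3000, 0.7000), p(V) = (0.6300, 0.3100, 0.0600).
I(U;V) = H(U) + H(V) − H(U,V).
H(U) = 0.6109, H(V) = 0.8230, H(U,V) = 1.1157.
I(U;V) = 0.6109 + 0.8230 − 1.1157 = 0.318 nats.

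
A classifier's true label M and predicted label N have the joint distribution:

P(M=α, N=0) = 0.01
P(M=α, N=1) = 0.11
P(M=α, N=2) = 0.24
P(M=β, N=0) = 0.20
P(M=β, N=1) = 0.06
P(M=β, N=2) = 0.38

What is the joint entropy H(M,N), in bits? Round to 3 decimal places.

2.149 bits

H(M,N) = −Σ p(x,y)·log₂ p(x,y) over all 6 cells.
  cell (α,0): −0.01·log₂0.01 = 0.0664
  cell (α,1): −0.11·log₂0.11 = 0.3503
  cell (α,2): −0.24·log₂0.24 = 0.4941
  cell (β,0): −0.20·log₂0.20 = 0.4644
  cell (β,1): −0.06·log₂0.06 = 0.2435
  cell (β,2): −0.38·log₂0.38 = 0.5305
Sum = 2.149 bits.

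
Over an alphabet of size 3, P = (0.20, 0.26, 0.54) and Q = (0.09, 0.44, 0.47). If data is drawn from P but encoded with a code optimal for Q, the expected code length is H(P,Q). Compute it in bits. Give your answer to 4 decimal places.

1.5909 bits

H(P,Q) = −Σ p·log₂ q.
  −0.20·log₂(0.09) = 0.69479
  −0.26·log₂(0.44) = 0.30795
  −0.54·log₂(0.47) = 0.58820
H(P,Q) = 1.5909 bits.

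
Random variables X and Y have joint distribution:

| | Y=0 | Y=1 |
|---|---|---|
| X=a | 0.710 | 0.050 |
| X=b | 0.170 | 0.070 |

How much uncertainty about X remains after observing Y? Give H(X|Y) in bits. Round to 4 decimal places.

0.7407 bits

Marginals: p(X) = (0.7600, 0.2400), p(Y) = (0.8800, 0.1200).
H(X|Y) = Σ p(Y) · H(X|Y=·).
  Y=0: p=0.8800, H(X|Y=0) = 0.7081
  Y=1: p=0.1200, H(X|Y=1) = 0.9799
Weighted sum = 0.7407 bits.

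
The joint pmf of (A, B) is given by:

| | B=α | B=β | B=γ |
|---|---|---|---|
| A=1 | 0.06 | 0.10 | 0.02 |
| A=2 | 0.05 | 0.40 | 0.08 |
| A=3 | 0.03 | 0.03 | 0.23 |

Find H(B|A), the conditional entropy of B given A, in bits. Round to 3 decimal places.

Marginals: p(A) = (0.1800, 0.5300, 0.2900), p(B) = (0.1400, 0.5300, 0.3300).
H(B|A) = Σ p(A) · H(B|A=·).
  A=1: p=0.1800, H(B|A=1) = 1.3516
  A=2: p=0.5300, H(B|A=2) = 1.0395
  A=3: p=0.2900, H(B|A=3) = 0.9424
Weighted sum = 1.068 bits.

1.068 bits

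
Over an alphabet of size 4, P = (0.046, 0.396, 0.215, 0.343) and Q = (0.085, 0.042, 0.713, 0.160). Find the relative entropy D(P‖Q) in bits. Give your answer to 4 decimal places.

D(P‖Q) = Σ p·log₂(p/q).
  0.046·log₂(0.046/0.085) = -0.04075
  0.396·log₂(0.396/0.042) = 1.28187
  0.215·log₂(0.215/0.713) = -0.37186
  0.343·log₂(0.343/0.160) = 0.37735
D(P‖Q) = 1.2466 bits.

1.2466 bits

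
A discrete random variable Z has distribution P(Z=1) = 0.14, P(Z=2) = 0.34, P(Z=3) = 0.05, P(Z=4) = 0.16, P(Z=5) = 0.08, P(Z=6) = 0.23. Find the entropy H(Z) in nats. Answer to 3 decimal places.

1.625 nats

H(Z) = −Σ p·ln p.
  −(0.14)·ln(0.14) = 0.2753
  −(0.34)·ln(0.34) = 0.3668
  −(0.05)·ln(0.05) = 0.1498
  −(0.16)·ln(0.16) = 0.2932
  −(0.08)·ln(0.08) = 0.2021
  −(0.23)·ln(0.23) = 0.3380
Sum: 0.2753 + 0.3668 + 0.1498 + 0.2932 + 0.2021 + 0.3380 = 1.625 nats.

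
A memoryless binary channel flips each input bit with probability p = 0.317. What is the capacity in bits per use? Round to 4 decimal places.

0.0989 bits

Binary symmetric channel: C = 1 − h₂(ε) where h₂ is the binary entropy function.
h₂(0.317) = −0.317·log₂0.317 − 0.683·log₂0.683 = 0.9011.
C = 1 − 0.9011 = 0.0989 bits per channel use.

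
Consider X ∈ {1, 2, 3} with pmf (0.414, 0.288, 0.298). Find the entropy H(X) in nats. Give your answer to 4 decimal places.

H(X) = −Σ p·ln p.
  −(0.414)·ln(0.414) = 0.36510
  −(0.288)·ln(0.288) = 0.35850
  −(0.298)·ln(0.298) = 0.36078
Sum: 0.36510 + 0.35850 + 0.36078 = 1.0844 nats.

1.0844 nats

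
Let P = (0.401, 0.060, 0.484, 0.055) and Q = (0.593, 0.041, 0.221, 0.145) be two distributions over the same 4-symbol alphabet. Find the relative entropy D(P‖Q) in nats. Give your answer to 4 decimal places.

0.1921 nats

D(P‖Q) = Σ p·ln(p/q).
  0.401·ln(0.401/0.593) = -0.15688
  0.060·ln(0.060/0.041) = 0.02285
  0.484·ln(0.484/0.221) = 0.37942
  0.055·ln(0.055/0.145) = -0.05332
D(P‖Q) = 0.1921 nats.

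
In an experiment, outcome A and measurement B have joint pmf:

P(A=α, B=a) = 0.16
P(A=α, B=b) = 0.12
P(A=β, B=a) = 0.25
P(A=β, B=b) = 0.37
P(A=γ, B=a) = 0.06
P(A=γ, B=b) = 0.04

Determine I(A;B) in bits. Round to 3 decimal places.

0.021 bits

Marginals: p(A) = (0.2800, 0.6200, 0.1000), p(B) = (0.4700, 0.5300).
I(A;B) = Σ p(x,y)·log₂[p(x,y)/(p(x)p(y))].
  (α,a): 0.16·log₂(1.2158) = 0.0451
  (α,b): 0.12·log₂(0.8086) = -0.0368
  (β,a): 0.25·log₂(0.8579) = -0.0553
  (β,b): 0.37·log₂(1.1260) = 0.0633
  (γ,a): 0.06·log₂(1.2766) = 0.0211
  (γ,b): 0.04·log₂(0.7547) = -0.0162
Sum = 0.021 bits.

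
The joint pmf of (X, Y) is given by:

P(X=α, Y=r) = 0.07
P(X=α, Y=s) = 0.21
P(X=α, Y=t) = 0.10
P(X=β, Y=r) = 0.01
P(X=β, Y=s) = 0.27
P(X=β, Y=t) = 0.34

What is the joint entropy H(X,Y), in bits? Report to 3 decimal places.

2.179 bits

H(X,Y) = −Σ p(x,y)·log₂ p(x,y) over all 6 cells.
  cell (α,r): −0.07·log₂0.07 = 0.2686
  cell (α,s): −0.21·log₂0.21 = 0.4728
  cell (α,t): −0.10·log₂0.10 = 0.3322
  cell (β,r): −0.01·log₂0.01 = 0.0664
  cell (β,s): −0.27·log₂0.27 = 0.5100
  cell (β,t): −0.34·log₂0.34 = 0.5292
Sum = 2.179 bits.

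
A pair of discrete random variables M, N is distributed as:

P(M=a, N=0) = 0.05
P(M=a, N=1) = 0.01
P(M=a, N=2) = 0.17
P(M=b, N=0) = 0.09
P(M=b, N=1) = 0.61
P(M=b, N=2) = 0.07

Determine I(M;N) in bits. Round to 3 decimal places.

0.364 bits

Marginals: p(M) = (0.2300, 0.7700), p(N) = (0.1400, 0.6200, 0.2400).
I(M;N) = Σ p(x,y)·log₂[p(x,y)/(p(x)p(y))].
  (a,0): 0.05·log₂(1.5528) = 0.0317
  (a,1): 0.01·log₂(0.0701) = -0.0383
  (a,2): 0.17·log₂(3.0797) = 0.2759
  (b,0): 0.09·log₂(0.8349) = -0.0234
  (b,1): 0.61·log₂(1.2778) = 0.2157
  (b,2): 0.07·log₂(0.3788) = -0.0980
Sum = 0.364 bits.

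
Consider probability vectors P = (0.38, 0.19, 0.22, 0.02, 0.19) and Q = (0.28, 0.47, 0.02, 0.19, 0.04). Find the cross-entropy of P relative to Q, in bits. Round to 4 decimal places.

H(P,Q) = −Σ p·log₂ q.
  −0.38·log₂(0.28) = 0.69787
  −0.19·log₂(0.47) = 0.20696
  −0.22·log₂(0.02) = 1.24165
  −0.02·log₂(0.19) = 0.04792
  −0.19·log₂(0.04) = 0.88233
H(P,Q) = 3.0767 bits.

3.0767 bits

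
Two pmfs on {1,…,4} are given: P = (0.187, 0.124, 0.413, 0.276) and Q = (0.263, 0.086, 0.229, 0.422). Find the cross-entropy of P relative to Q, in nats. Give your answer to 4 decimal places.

1.4009 nats

H(P,Q) = −Σ p·ln q.
  −0.187·ln(0.263) = 0.24976
  −0.124·ln(0.086) = 0.30422
  −0.413·ln(0.229) = 0.60878
  −0.276·ln(0.422) = 0.23812
H(P,Q) = 1.4009 nats.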